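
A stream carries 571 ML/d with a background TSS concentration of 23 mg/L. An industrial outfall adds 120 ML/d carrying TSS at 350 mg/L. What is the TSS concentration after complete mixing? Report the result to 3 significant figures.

79.8 mg/L

Conservation of mass: C = (571.0·23.00 + 120.0·350.0) / 691.0 = 55130/691.0 = 79.79 mg/L.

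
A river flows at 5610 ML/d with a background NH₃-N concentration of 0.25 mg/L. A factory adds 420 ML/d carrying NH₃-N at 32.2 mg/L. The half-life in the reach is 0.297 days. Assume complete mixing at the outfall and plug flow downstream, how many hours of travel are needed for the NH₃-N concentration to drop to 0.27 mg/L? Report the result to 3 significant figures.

Mixed concentration C = ΣQC/ΣQ = (5610·0.2500 + 420.0·32.20) / 6030 = 14930/6030 = 2.475 mg/L.
Half-life 0.297 d → k = ln 2 / 0.297 = 2.334 d⁻¹.
2.475·exp(−k·t) = 0.27 → t = ln(2.475/0.27)/k = 82030 s = 22.79 h.

22.8 h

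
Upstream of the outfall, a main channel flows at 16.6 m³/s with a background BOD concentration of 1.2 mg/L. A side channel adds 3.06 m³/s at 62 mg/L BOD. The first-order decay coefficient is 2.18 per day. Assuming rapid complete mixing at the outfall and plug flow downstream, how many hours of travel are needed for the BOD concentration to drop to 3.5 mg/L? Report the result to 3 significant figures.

Conservation of mass: C = (16.60·1.200 + 3.060·62.00) / 19.66 = 209.6/19.66 = 10.66 mg/L.
10.66·exp(−k·t) = 3.5 → t = ln(10.66/3.5)/k = 44150 s = 12.26 h.

12.3 h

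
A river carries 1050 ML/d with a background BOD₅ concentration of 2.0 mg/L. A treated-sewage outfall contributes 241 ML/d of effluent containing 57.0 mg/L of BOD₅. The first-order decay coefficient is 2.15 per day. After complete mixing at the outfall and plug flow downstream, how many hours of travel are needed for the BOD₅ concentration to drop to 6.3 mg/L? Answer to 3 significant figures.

7.44 h

Mixed concentration C = ΣQC/ΣQ = (1050·2.000 + 241.0·57.00) / 1291 = 15840/1291 = 12.27 mg/L.
12.27·exp(−k·t) = 6.3 → t = ln(12.27/6.3)/k = 26780 s = 7.439 h.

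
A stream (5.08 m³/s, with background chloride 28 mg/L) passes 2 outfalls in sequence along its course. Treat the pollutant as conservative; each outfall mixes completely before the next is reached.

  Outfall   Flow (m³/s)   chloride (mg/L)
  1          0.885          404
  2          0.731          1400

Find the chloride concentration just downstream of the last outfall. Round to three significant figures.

Outfall 1: combined Q = 5.965 m³/s; C = (5.080·28.00 + 0.8850·404.0)/5.965 = 83.79 mg/L.
Outfall 2: combined Q = 6.696 m³/s; C = (5.965·83.79 + 0.7310·1400)/6.696 = 227.5 mg/L.

227 mg/L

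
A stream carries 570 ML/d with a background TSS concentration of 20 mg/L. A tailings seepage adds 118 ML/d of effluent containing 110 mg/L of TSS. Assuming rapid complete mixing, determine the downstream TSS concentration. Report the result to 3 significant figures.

35.4 mg/L

After mixing, C = (570.0·20.00 + 118.0·110.0) / 688.0 = 24380/688.0 = 35.44 mg/L.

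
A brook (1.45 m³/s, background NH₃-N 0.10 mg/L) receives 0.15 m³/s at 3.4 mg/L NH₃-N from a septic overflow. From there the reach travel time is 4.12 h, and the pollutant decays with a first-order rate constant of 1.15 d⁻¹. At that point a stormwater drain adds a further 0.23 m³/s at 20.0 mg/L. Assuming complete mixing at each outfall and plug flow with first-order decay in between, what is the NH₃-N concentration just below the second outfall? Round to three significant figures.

After mixing, C = (1.450·0.1000 + 0.1500·3.400) / 1.600 = 0.6550/1.600 = 0.4094 mg/L; combined flow 1.600 m³/s.
First-order decay: C = 0.4094·exp(−k·t) = 0.4094·0.8208 = 0.3360 mg/L.
At the second outfall, C = (1.600·0.3360 + 0.2300·20.00) / (1.600 + 0.2300) = 2.807 mg/L.

2.81 mg/L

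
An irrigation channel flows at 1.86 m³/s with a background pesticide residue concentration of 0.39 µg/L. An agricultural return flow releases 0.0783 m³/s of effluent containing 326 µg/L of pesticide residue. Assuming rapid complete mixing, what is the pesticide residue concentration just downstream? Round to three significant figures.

13.5 µg/L

Flow-weighted average: C = (1.860·0.3900 + 0.07830·326.0) / 1.938 = 26.25/1.938 = 13.54 µg/L.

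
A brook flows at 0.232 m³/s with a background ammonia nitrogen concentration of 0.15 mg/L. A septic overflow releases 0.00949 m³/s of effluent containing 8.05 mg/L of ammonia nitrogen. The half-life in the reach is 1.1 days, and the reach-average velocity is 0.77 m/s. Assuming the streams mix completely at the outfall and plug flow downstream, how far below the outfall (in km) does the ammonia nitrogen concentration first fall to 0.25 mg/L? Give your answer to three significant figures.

64.5 km

Mass balance: C = (0.2320·0.1500 + 0.009490·8.050) / 0.2415 = 0.1112/0.2415 = 0.4605 mg/L.
Half-life 1.1 d → k = ln 2 / 1.1 = 0.6301 d⁻¹.
Set 0.4605·exp(−k·t) = 0.25 → t = ln(0.4605/0.25)/k = 83740 s = 23.26 h.
Distance = v·t = 0.77·83740 = 64480 m = 64.48 km.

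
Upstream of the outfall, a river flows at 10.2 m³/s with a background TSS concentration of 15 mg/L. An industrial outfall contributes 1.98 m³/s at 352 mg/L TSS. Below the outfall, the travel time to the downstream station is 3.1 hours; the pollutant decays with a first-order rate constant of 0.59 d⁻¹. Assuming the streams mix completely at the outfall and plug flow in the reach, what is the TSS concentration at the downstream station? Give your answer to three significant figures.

Mixed concentration C = ΣQC/ΣQ = (10.20·15.00 + 1.980·352.0) / 12.18 = 850.0/12.18 = 69.78 mg/L.
First-order decay: C = 69.78·exp(−k·t) = 69.78·0.9266 = 64.66 mg/L.

64.7 mg/L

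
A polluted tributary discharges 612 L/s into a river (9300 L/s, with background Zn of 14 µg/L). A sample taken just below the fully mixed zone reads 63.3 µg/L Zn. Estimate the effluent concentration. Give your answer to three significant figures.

812 µg/L

Mass balance: 9300·14.00 + 612.0·Cₑ = 9912·63.30
→ Cₑ = (9912·63.30 − 9300·14.00) / 612.0 = 812.5 µg/L.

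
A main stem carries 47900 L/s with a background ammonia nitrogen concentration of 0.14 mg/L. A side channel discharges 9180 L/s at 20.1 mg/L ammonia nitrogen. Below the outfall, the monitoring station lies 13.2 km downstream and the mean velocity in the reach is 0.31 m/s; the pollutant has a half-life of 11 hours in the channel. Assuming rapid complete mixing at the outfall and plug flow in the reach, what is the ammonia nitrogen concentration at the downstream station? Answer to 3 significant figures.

Mixed concentration C = ΣQC/ΣQ = (47900·0.1400 + 9180·20.10) / 57080 = 191200/57080 = 3.350 mg/L.
Travel time t = 13.2·1000 / 0.31 = 42580 s = 11.83 h.
Half-life 11 h → k = ln 2 / 11 = 0.06301 h⁻¹ = 1.512 d⁻¹.
After decay, C = 3.350 × e^(−kt) = 3.350 × 0.4746 = 1.590 mg/L.

1.59 mg/L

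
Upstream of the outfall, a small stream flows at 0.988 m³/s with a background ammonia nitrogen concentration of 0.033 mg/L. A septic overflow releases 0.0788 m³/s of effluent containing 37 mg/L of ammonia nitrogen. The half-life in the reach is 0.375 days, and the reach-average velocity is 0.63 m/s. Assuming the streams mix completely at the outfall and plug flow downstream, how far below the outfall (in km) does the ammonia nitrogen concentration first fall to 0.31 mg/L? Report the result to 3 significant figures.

64.4 km

After mixing, C = (0.9880·0.03300 + 0.07880·37.00) / 1.067 = 2.948/1.067 = 2.764 mg/L.
Half-life 0.375 d → k = ln 2 / 0.375 = 1.848 d⁻¹.
Set 2.764·exp(−k·t) = 0.31 → t = ln(2.764/0.31)/k = 102300 s = 28.41 h.
Distance = v·t = 0.63·102300 = 64420 m = 64.42 km.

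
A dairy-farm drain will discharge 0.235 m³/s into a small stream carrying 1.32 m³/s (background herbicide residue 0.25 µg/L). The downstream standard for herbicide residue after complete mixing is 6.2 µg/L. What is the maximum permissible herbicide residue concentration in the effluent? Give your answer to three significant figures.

39.6 µg/L

At the limit, (Qr·Cr + Qe·Cₑ)/(Qr + Qe) = 6.2:
Cₑ = (1.555·6.2 − 1.320·0.2500) / 0.2350 = 39.62 µg/L.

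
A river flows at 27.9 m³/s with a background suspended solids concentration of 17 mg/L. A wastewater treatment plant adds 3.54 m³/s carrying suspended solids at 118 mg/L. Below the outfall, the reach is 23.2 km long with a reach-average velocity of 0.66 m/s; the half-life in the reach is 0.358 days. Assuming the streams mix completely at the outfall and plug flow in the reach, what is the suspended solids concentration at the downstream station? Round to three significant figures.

Conservation of mass: C = (27.90·17.00 + 3.540·118.0) / 31.44 = 892.0/31.44 = 28.37 mg/L.
Travel time t = 23.2·1000 / 0.66 = 35150 s = 9.764 h.
Half-life 0.358 d → k = ln 2 / 0.358 = 1.936 d⁻¹.
First-order decay: C = 28.37·exp(−k·t) = 28.37·0.4549 = 12.91 mg/L.

12.9 mg/L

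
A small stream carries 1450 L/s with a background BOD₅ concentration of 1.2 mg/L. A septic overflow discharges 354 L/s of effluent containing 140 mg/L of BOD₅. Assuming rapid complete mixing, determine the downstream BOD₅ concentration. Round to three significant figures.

28.4 mg/L

Flow-weighted average: C = (1450·1.200 + 354.0·140.0) / 1804 = 51300/1804 = 28.44 mg/L.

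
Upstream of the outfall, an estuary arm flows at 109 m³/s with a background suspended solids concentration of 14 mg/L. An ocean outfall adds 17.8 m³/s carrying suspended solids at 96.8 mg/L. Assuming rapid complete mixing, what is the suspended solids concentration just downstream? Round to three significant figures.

25.6 mg/L

Mixed concentration C = ΣQC/ΣQ = (109.0·14.00 + 17.80·96.80) / 126.8 = 3249/126.8 = 25.62 mg/L.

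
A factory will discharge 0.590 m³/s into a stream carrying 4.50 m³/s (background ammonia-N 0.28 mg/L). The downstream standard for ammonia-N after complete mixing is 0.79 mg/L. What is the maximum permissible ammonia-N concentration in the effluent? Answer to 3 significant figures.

At the limit, (Qr·Cr + Qe·Cₑ)/(Qr + Qe) = 0.79:
Cₑ = (5.090·0.79 − 4.500·0.2800) / 0.5900 = 4.680 mg/L.

4.68 mg/L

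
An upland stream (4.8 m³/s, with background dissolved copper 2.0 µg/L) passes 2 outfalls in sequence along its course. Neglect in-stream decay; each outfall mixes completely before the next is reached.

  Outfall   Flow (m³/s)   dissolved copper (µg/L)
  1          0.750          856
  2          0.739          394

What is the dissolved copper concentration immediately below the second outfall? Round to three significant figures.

150 µg/L

Below outfall 1: Q → 5.550 m³/s, C = (4.800·2.000 + 0.7500·856.0)/5.550 = 117.4 µg/L.
Below outfall 2: Q → 6.289 m³/s, C = (5.550·117.4 + 0.7390·394.0)/6.289 = 149.9 µg/L.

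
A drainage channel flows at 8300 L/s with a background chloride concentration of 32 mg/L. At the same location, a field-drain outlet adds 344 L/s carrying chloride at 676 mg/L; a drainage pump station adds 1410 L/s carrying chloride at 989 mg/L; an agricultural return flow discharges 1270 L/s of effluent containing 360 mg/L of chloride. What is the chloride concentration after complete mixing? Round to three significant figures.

Mass balance: C = (8300·32.00 + 344.0·676.0 + 1410·989.0 + 1270·360.0) / 11320 = 2350000/11320 = 207.5 mg/L.

208 mg/L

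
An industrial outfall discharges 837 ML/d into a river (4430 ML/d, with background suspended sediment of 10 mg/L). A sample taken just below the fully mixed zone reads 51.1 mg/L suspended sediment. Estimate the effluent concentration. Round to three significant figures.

Mass balance: 4430·10.00 + 837.0·Cₑ = 5267·51.10
→ Cₑ = (5267·51.10 − 4430·10.00) / 837.0 = 268.6 mg/L.

269 mg/L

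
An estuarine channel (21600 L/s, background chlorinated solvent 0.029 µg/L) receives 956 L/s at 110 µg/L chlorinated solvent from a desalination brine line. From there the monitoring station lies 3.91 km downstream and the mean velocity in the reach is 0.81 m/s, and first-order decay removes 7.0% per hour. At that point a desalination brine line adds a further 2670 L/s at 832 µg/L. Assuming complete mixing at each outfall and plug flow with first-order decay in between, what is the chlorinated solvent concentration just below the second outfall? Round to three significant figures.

After mixing, C = (21600·0.02900 + 956.0·110.0) / 22560 = 105800/22560 = 4.690 µg/L; combined flow 22560 L/s.
Travel time t = 3.91·1000 / 0.81 = 4827 s = 1.341 h.
7.0%/h lost → k = −ln(1 − 0.07) = 0.07257 h⁻¹.
First-order decay: C = 4.690·exp(−k·t) = 4.690·0.9073 = 4.255 µg/L.
Second outfall: C = (22560·4.255 + 2670·832.0)/25230 = 91.87 µg/L.

91.9 µg/L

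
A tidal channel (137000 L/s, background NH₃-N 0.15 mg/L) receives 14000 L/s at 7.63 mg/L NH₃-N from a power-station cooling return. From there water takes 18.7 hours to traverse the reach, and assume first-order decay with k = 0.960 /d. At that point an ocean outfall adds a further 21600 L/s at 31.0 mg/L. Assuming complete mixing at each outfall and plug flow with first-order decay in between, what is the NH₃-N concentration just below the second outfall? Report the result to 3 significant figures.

4.23 mg/L

After mixing, C = (137000·0.1500 + 14000·7.630) / 151000 = 127400/151000 = 0.8435 mg/L; combined flow 151000 L/s.
After decay, C = 0.8435 × e^(−kt) = 0.8435 × 0.4733 = 0.3992 mg/L.
Second outfall: C = (151000·0.3992 + 21600·31.00)/172600 = 4.229 mg/L.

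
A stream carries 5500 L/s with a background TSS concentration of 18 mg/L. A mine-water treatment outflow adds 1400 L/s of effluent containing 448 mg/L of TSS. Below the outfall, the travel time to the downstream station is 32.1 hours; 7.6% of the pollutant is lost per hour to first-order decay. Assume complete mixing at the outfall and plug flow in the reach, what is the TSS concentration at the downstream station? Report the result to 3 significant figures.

Mass balance: C = (5500·18.00 + 1400·448.0) / 6900 = 726200/6900 = 105.2 mg/L.
7.6%/h lost → k = −ln(1 − 0.076) = 0.07904 h⁻¹.
After decay, C = 105.2 × e^(−kt) = 105.2 × 0.07908 = 8.323 mg/L.

8.32 mg/L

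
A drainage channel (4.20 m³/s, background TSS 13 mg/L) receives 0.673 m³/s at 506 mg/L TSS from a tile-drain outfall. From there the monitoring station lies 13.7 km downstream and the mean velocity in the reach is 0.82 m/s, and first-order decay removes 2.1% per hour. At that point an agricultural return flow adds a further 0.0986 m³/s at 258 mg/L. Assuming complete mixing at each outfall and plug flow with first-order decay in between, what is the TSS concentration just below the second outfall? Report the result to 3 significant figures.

Mass balance: C = (4.200·13.00 + 0.6730·506.0) / 4.873 = 395.1/4.873 = 81.09 mg/L; combined flow 4.873 m³/s.
Travel time t = 13.7·1000 / 0.82 = 16710 s = 4.641 h.
2.1%/h lost → k = −ln(1 − 0.021) = 0.02122 h⁻¹.
Decay over the reach: 81.09·exp(−kt) = 81.09·0.9062 = 73.48 mg/L.
Second outfall: C = (4.873·73.48 + 0.09860·258.0)/4.972 = 77.14 mg/L.

77.1 mg/L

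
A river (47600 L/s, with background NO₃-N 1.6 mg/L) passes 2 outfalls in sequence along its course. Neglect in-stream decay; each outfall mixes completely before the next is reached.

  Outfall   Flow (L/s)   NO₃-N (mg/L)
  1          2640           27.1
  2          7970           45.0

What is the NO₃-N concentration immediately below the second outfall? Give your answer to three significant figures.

Outfall 1: combined Q = 50240 L/s; C = (47600·1.600 + 2640·27.10)/50240 = 2.940 mg/L.
Outfall 2: combined Q = 58210 L/s; C = (50240·2.940 + 7970·45.00)/58210 = 8.699 mg/L.

8.70 mg/L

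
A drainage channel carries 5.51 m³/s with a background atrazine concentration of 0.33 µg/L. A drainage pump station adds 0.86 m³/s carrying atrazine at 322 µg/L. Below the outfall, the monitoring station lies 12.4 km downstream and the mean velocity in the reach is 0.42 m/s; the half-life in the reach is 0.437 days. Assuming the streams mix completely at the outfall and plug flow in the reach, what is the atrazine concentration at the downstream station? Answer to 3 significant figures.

25.4 µg/L

Mass balance: C = (5.510·0.3300 + 0.8600·322.0) / 6.370 = 278.7/6.370 = 43.76 µg/L.
Travel time t = 12.4·1000 / 0.42 = 29520 s = 8.201 h.
Half-life 0.437 d → k = ln 2 / 0.437 = 1.586 d⁻¹.
First-order decay: C = 43.76·exp(−k·t) = 43.76·0.5816 = 25.45 µg/L.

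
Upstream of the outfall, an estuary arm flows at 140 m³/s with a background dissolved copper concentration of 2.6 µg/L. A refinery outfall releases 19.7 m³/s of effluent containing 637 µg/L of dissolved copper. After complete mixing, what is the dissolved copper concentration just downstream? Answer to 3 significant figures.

80.9 µg/L

Conservation of mass: C = (140.0·2.600 + 19.70·637.0) / 159.7 = 12910/159.7 = 80.86 µg/L.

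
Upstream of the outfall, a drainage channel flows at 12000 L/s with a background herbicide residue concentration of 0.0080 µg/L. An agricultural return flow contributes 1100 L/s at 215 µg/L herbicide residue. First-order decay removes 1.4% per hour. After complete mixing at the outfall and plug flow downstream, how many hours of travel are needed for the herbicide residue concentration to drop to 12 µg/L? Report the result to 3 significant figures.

29.0 h

Mixed concentration C = ΣQC/ΣQ = (12000·0.008000 + 1100·215.0) / 13100 = 236600/13100 = 18.06 µg/L.
1.4%/h lost → k = −ln(1 − 0.014) = 0.01410 h⁻¹.
18.06·exp(−k·t) = 12 → t = ln(18.06/12)/k = 104400 s = 29.00 h.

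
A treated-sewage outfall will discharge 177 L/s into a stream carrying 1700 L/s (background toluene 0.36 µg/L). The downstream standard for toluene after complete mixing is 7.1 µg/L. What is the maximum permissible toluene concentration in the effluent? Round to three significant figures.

71.8 µg/L

At the limit, (Qr·Cr + Qe·Cₑ)/(Qr + Qe) = 7.1:
Cₑ = (1877·7.1 − 1700·0.3600) / 177.0 = 71.83 µg/L.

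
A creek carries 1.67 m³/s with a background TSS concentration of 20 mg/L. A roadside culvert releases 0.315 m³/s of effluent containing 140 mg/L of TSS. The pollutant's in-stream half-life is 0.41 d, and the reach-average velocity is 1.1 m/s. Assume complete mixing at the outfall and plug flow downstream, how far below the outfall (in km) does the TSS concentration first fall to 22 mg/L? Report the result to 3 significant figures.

Conservation of mass: C = (1.670·20.00 + 0.3150·140.0) / 1.985 = 77.50/1.985 = 39.04 mg/L.
Half-life 0.41 d → k = ln 2 / 0.41 = 1.691 d⁻¹.
Set 39.04·exp(−k·t) = 22 → t = ln(39.04/22)/k = 29320 s = 8.143 h.
Distance = v·t = 1.1·29320 = 32250 m = 32.25 km.

32.2 km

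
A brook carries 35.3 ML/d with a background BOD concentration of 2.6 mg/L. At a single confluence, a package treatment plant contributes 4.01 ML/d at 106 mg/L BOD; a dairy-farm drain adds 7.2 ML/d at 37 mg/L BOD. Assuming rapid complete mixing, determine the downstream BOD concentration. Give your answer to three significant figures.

Mass balance: C = (35.30·2.600 + 4.010·106.0 + 7.200·37.00) / 46.51 = 783.2/46.51 = 16.84 mg/L.

16.8 mg/L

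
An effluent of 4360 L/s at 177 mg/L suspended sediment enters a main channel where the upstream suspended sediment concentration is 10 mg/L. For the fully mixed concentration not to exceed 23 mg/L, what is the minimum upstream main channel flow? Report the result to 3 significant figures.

Set C_mix = 23: (Q·10.00 + 4360·177.0) / (Q + 4360) = 23
→ Q = 4360·(177.0 − 23)/(23 − 10.00) = 51650 L/s.

51600 L/s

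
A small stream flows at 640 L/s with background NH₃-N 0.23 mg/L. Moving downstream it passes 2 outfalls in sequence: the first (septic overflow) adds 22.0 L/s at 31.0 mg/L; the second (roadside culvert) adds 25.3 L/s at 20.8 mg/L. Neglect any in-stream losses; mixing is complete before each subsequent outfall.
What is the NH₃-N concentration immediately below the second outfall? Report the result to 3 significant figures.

1.97 mg/L

Outfall 1: combined Q = 662.0 L/s; C = (640.0·0.2300 + 22.00·31.00)/662.0 = 1.253 mg/L.
Outfall 2: combined Q = 687.3 L/s; C = (662.0·1.253 + 25.30·20.80)/687.3 = 1.972 mg/L.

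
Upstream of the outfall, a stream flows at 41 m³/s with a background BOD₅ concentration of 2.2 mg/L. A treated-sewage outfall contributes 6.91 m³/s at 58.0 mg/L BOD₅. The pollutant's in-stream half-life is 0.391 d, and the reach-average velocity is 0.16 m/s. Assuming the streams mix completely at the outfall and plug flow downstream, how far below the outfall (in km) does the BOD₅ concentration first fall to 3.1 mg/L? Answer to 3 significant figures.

Mixed concentration C = ΣQC/ΣQ = (41.00·2.200 + 6.910·58.00) / 47.91 = 491.0/47.91 = 10.25 mg/L.
Half-life 0.391 d → k = ln 2 / 0.391 = 1.773 d⁻¹.
Set 10.25·exp(−k·t) = 3.1 → t = ln(10.25/3.1)/k = 58270 s = 16.19 h.
Distance = v·t = 0.16·58270 = 9324 m = 9.324 km.

9.32 km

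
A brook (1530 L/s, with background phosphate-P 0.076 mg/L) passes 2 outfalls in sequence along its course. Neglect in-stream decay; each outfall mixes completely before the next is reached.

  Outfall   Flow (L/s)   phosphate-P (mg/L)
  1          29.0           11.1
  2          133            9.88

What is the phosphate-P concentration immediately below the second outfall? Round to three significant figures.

After outfall 1: Q = 1530 + 29.00 = 1559 L/s; C = (1530·0.07600 + 29.00·11.10)/1559 = 0.2811 mg/L.
After outfall 2: Q = 1559 + 133.0 = 1692 L/s; C = (1559·0.2811 + 133.0·9.880)/1692 = 1.036 mg/L.

1.04 mg/L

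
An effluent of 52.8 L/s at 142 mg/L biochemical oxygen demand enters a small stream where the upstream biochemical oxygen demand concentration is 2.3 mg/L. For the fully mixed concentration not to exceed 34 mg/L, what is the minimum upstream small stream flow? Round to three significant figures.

180 L/s

Set C_mix = 34: (Q·2.300 + 52.80·142.0) / (Q + 52.80) = 34
→ Q = 52.80·(142.0 − 34)/(34 − 2.300) = 179.9 L/s.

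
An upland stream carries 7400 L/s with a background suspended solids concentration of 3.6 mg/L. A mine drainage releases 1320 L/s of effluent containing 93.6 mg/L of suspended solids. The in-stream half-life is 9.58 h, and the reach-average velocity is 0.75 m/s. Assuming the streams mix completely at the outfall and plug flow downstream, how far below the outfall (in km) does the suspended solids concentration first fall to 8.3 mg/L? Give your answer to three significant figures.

27.2 km

After mixing, C = (7400·3.600 + 1320·93.60) / 8720 = 150200/8720 = 17.22 mg/L.
Half-life 9.58 h → k = ln 2 / 9.58 = 0.07235 h⁻¹ = 1.736 d⁻¹.
Set 17.22·exp(−k·t) = 8.3 → t = ln(17.22/8.3)/k = 36320 s = 10.09 h.
Distance = v·t = 0.75·36320 = 27240 m = 27.24 km.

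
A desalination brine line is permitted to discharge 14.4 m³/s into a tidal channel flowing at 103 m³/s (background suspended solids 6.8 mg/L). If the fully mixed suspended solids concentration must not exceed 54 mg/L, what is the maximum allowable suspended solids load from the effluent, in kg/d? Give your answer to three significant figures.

Mass balance at the limit: 103.0·6.800 + 14.40·Cₑ = 117.4·54 → Cₑ = 391.6 mg/L.
Load = 14.40 m³/s × 391.6 g/m³ × 86 400 s/d = 487200 kg/d.

487000 kg/d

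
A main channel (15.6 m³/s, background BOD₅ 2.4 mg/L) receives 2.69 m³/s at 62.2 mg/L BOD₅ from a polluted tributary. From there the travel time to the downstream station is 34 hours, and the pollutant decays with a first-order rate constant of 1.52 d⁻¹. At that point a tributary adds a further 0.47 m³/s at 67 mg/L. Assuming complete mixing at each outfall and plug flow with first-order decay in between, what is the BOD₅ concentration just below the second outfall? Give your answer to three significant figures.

2.95 mg/L

Conservation of mass: C = (15.60·2.400 + 2.690·62.20) / 18.29 = 204.8/18.29 = 11.20 mg/L; combined flow 18.29 m³/s.
Decay over the reach: 11.20·exp(−kt) = 11.20·0.1161 = 1.300 mg/L.
At the second outfall, C = (18.29·1.300 + 0.4700·67.00) / (18.29 + 0.4700) = 2.946 mg/L.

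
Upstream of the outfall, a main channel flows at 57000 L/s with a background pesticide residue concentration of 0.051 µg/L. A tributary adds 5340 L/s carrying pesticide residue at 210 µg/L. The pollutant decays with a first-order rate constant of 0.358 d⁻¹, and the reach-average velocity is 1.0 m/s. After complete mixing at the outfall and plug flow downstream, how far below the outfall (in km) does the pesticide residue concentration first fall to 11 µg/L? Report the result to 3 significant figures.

Mixed concentration C = ΣQC/ΣQ = (57000·0.05100 + 5340·210.0) / 62340 = 1124000/62340 = 18.04 µg/L.
Set 18.04·exp(−k·t) = 11 → t = ln(18.04/11)/k = 119300 s = 33.15 h.
Distance = v·t = 1.0·119300 = 119300 m = 119.3 km.

119 km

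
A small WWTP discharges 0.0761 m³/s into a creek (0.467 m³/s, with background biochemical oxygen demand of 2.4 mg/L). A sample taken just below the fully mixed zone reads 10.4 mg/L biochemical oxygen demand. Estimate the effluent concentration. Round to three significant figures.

Mass balance: 0.4670·2.400 + 0.07610·Cₑ = 0.5431·10.40
→ Cₑ = (0.5431·10.40 − 0.4670·2.400) / 0.07610 = 59.49 mg/L.

59.5 mg/L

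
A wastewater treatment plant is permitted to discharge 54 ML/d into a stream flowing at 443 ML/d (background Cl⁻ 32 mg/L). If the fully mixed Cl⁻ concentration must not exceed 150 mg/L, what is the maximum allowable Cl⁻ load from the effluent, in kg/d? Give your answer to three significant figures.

Mass balance at the limit: 443.0·32.00 + 54.00·Cₑ = 497.0·150 → Cₑ = 1118 mg/L.
54.00 ML/d = 0.6250 m³/s. Load = 0.6250 m³/s × 1118 g/m³ × 86 400 s/d = 60370 kg/d.

60400 kg/d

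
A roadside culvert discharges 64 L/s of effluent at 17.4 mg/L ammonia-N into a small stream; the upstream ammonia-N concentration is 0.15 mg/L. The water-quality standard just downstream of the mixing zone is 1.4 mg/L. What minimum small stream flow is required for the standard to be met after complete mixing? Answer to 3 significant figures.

819 L/s

Set C_mix = 1.4: (Q·0.1500 + 64.00·17.40) / (Q + 64.00) = 1.4
→ Q = 64.00·(17.40 − 1.4)/(1.4 − 0.1500) = 819.2 L/s.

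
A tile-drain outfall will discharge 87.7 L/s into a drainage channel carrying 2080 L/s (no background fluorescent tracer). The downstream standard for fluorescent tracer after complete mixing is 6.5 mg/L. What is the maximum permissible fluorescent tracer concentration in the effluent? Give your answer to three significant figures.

At the limit, (Qr·Cr + Qe·Cₑ)/(Qr + Qe) = 6.5:
Cₑ = (2168·6.5 − 2080·0) / 87.70 = 160.7 mg/L.

161 mg/L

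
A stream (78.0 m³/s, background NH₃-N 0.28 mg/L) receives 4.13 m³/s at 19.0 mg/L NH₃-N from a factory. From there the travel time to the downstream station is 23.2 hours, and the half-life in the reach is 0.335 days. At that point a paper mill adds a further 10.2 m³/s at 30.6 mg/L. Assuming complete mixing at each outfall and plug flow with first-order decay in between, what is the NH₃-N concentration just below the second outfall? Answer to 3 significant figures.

3.53 mg/L

Mixed concentration C = ΣQC/ΣQ = (78.00·0.2800 + 4.130·19.00) / 82.13 = 100.3/82.13 = 1.221 mg/L; combined flow 82.13 m³/s.
Half-life 0.335 d → k = ln 2 / 0.335 = 2.069 d⁻¹.
First-order decay: C = 1.221·exp(−k·t) = 1.221·0.1353 = 0.1653 mg/L.
At the second outfall, C = (82.13·0.1653 + 10.20·30.60) / (82.13 + 10.20) = 3.527 mg/L.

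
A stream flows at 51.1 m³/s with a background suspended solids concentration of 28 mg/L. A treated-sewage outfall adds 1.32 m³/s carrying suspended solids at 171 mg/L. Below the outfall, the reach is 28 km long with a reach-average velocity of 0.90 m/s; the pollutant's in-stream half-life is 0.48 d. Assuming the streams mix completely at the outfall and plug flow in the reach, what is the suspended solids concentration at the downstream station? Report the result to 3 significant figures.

18.8 mg/L

Flow-weighted average: C = (51.10·28.00 + 1.320·171.0) / 52.42 = 1657/52.42 = 31.60 mg/L.
Travel time t = 28·1000 / 0.90 = 31110 s = 8.642 h.
Half-life 0.48 d → k = ln 2 / 0.48 = 1.444 d⁻¹.
After decay, C = 31.60 × e^(−kt) = 31.60 × 0.5945 = 18.79 mg/L.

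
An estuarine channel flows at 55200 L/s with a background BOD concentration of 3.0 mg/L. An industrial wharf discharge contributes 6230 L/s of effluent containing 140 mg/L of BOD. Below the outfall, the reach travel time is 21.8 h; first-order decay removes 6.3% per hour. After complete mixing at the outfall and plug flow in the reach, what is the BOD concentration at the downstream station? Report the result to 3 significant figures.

Mixed concentration C = ΣQC/ΣQ = (55200·3.000 + 6230·140.0) / 61430 = 1038000/61430 = 16.89 mg/L.
6.3%/h lost → k = −ln(1 − 0.063) = 0.06507 h⁻¹.
Applying C = C₀e^(−kt): 16.89 × 0.2421 = 4.089 mg/L.

4.09 mg/L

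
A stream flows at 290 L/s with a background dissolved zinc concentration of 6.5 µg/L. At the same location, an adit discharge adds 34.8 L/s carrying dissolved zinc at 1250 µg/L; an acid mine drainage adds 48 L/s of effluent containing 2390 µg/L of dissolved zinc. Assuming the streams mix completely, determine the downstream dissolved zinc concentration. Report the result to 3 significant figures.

429 µg/L

Mass balance: C = (290.0·6.500 + 34.80·1250 + 48.00·2390) / 372.8 = 160100/372.8 = 429.5 µg/L.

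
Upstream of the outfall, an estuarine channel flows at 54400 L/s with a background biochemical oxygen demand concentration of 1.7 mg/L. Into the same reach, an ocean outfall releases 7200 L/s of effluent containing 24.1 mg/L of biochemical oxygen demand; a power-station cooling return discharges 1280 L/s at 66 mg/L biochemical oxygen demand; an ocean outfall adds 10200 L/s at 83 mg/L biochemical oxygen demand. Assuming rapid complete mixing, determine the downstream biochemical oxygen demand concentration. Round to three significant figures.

Flow-weighted average: C = (54400·1.700 + 7200·24.10 + 1280·66.00 + 10200·83.00) / 73080 = 1197000/73080 = 16.38 mg/L.

16.4 mg/L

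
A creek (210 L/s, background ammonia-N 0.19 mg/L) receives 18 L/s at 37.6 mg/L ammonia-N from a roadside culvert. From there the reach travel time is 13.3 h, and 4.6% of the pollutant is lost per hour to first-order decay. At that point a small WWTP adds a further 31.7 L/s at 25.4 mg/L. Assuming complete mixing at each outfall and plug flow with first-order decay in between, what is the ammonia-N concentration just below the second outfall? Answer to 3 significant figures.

4.58 mg/L

Mass balance: C = (210.0·0.1900 + 18.00·37.60) / 228.0 = 716.7/228.0 = 3.143 mg/L; combined flow 228.0 L/s.
4.6%/h lost → k = −ln(1 − 0.046) = 0.04709 h⁻¹.
After decay, C = 3.143 × e^(−kt) = 3.143 × 0.5346 = 1.680 mg/L.
Second outfall: C = (228.0·1.680 + 31.70·25.40)/259.7 = 4.576 mg/L.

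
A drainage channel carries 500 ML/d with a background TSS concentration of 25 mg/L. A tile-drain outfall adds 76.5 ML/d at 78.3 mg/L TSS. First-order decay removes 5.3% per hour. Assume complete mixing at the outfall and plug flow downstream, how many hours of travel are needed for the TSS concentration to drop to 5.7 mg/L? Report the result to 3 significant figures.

31.7 h

Mass balance: C = (500.0·25.00 + 76.50·78.30) / 576.5 = 18490/576.5 = 32.07 mg/L.
5.3%/h lost → k = −ln(1 − 0.053) = 0.05446 h⁻¹.
32.07·exp(−k·t) = 5.7 → t = ln(32.07/5.7)/k = 114200 s = 31.72 h.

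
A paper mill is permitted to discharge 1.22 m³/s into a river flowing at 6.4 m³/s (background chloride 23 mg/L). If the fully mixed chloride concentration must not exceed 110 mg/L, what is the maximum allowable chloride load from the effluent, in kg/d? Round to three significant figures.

59700 kg/d

Mass balance at the limit: 6.400·23.00 + 1.220·Cₑ = 7.620·110 → Cₑ = 566.4 mg/L.
Load = 1.220 m³/s × 566.4 g/m³ × 86 400 s/d = 59700 kg/d.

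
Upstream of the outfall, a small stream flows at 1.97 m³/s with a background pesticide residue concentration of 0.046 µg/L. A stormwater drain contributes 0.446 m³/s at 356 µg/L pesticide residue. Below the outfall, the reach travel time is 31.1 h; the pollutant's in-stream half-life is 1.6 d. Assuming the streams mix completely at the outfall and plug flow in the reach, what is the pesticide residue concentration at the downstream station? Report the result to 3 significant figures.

37.5 µg/L

Flow-weighted average: C = (1.970·0.04600 + 0.4460·356.0) / 2.416 = 158.9/2.416 = 65.76 µg/L.
Half-life 1.6 d → k = ln 2 / 1.6 = 0.4332 d⁻¹.
Applying C = C₀e^(−kt): 65.76 × 0.5704 = 37.51 µg/L.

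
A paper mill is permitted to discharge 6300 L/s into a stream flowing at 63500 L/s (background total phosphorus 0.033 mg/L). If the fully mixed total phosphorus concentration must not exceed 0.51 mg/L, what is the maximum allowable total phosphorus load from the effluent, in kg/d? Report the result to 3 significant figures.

Mass balance at the limit: 63500·0.03300 + 6300·Cₑ = 69800·0.51 → Cₑ = 5.318 mg/L.
6300 L/s = 6.300 m³/s. Load = 6.300 m³/s × 5.318 g/m³ × 86 400 s/d = 2895 kg/d.

2890 kg/d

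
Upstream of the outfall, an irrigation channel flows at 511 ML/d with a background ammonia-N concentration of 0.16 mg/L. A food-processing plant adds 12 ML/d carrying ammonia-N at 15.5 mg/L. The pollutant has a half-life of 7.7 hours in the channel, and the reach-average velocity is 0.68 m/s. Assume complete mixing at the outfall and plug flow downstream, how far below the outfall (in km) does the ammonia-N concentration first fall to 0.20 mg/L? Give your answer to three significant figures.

25.6 km

Flow-weighted average: C = (511.0·0.1600 + 12.00·15.50) / 523.0 = 267.8/523.0 = 0.5120 mg/L.
Half-life 7.7 h → k = ln 2 / 7.7 = 0.09002 h⁻¹ = 2.160 d⁻¹.
Set 0.5120·exp(−k·t) = 0.20 → t = ln(0.5120/0.20)/k = 37590 s = 10.44 h.
Distance = v·t = 0.68·37590 = 25560 m = 25.56 km.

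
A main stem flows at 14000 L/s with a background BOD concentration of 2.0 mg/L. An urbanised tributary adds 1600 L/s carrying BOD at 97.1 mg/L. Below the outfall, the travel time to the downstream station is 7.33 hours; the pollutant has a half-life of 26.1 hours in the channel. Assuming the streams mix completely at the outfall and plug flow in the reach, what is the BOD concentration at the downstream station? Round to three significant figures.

9.67 mg/L

Conservation of mass: C = (14000·2.000 + 1600·97.10) / 15600 = 183400/15600 = 11.75 mg/L.
Half-life 26.1 h → k = ln 2 / 26.1 = 0.02656 h⁻¹ = 0.6374 d⁻¹.
Applying C = C₀e^(−kt): 11.75 × 0.8231 = 9.675 mg/L.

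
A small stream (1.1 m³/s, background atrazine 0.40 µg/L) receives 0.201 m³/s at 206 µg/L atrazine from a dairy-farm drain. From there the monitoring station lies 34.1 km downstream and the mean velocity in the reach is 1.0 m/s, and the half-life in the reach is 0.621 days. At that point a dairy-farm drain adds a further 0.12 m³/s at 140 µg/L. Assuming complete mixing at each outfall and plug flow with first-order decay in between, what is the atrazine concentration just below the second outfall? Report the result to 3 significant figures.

Mixed concentration C = ΣQC/ΣQ = (1.100·0.4000 + 0.2010·206.0) / 1.301 = 41.85/1.301 = 32.16 µg/L; combined flow 1.301 m³/s.
Travel time t = 34.1·1000 / 1.0 = 34100 s = 9.472 h.
Half-life 0.621 d → k = ln 2 / 0.621 = 1.116 d⁻¹.
First-order decay: C = 32.16·exp(−k·t) = 32.16·0.6437 = 20.70 µg/L.
At the second outfall, C = (1.301·20.70 + 0.1200·140.0) / (1.301 + 0.1200) = 30.78 µg/L.

30.8 µg/L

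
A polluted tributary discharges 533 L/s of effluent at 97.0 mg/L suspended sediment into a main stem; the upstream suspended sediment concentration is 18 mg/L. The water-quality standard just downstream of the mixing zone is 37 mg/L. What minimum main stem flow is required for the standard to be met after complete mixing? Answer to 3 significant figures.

Set C_mix = 37: (Q·18.00 + 533.0·97.00) / (Q + 533.0) = 37
→ Q = 533.0·(97.00 − 37)/(37 − 18.00) = 1683 L/s.

1680 L/s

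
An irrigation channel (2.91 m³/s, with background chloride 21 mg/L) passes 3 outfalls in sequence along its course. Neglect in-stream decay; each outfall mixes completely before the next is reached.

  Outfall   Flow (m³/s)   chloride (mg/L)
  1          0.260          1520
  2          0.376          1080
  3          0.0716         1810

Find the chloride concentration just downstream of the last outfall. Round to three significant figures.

After outfall 1: Q = 2.910 + 0.2600 = 3.170 m³/s; C = (2.910·21.00 + 0.2600·1520)/3.170 = 143.9 mg/L.
After outfall 2: Q = 3.170 + 0.3760 = 3.546 m³/s; C = (3.170·143.9 + 0.3760·1080)/3.546 = 243.2 mg/L.
After outfall 3: Q = 3.546 + 0.07160 = 3.618 m³/s; C = (3.546·243.2 + 0.07160·1810)/3.618 = 274.2 mg/L.

274 mg/L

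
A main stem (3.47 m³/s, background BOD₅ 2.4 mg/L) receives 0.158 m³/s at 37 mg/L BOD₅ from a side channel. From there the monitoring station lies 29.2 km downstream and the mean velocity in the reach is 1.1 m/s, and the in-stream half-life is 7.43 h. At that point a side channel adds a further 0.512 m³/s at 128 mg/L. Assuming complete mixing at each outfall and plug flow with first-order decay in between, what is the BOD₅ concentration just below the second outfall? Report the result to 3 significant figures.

After mixing, C = (3.470·2.400 + 0.1580·37.00) / 3.628 = 14.17/3.628 = 3.907 mg/L; combined flow 3.628 m³/s.
Travel time t = 29.2·1000 / 1.1 = 26550 s = 7.374 h.
Half-life 7.43 h → k = ln 2 / 7.43 = 0.09329 h⁻¹ = 2.239 d⁻¹.
Decay over the reach: 3.907·exp(−kt) = 3.907·0.5026 = 1.964 mg/L.
Second outfall: C = (3.628·1.964 + 0.5120·128.0)/4.140 = 17.55 mg/L.

17.6 mg/L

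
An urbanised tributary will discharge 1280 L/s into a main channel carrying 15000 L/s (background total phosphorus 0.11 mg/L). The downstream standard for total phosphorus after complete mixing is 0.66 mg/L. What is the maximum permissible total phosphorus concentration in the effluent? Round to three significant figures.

At the limit, (Qr·Cr + Qe·Cₑ)/(Qr + Qe) = 0.66:
Cₑ = (16280·0.66 − 15000·0.1100) / 1280 = 7.105 mg/L.

7.11 mg/L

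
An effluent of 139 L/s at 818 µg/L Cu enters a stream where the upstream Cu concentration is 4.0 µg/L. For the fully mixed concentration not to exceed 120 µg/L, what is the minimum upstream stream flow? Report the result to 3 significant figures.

Set C_mix = 120: (Q·4.000 + 139.0·818.0) / (Q + 139.0) = 120
→ Q = 139.0·(818.0 − 120)/(120 − 4.000) = 836.4 L/s.

836 L/s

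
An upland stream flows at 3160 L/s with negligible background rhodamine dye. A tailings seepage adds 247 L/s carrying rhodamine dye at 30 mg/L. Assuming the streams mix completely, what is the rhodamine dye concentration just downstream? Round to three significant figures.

Conservation of mass: C = (3160·0 + 247.0·30.00) / 3407 = 7410/3407 = 2.175 mg/L.

2.17 mg/L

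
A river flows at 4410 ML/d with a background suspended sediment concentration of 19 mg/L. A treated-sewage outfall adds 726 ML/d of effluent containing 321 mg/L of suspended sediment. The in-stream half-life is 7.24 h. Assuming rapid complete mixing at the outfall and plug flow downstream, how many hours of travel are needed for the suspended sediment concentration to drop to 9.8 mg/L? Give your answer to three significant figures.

19.2 h

Mass balance: C = (4410·19.00 + 726.0·321.0) / 5136 = 316800/5136 = 61.69 mg/L.
Half-life 7.24 h → k = ln 2 / 7.24 = 0.09574 h⁻¹ = 2.298 d⁻¹.
61.69·exp(−k·t) = 9.8 → t = ln(61.69/9.8)/k = 69180 s = 19.22 h.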